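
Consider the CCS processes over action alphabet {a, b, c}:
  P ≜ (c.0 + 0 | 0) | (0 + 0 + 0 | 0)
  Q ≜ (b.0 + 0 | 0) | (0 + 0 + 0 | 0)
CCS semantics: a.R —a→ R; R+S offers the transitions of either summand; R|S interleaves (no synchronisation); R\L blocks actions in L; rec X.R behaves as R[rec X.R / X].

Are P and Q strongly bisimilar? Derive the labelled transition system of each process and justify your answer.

Reachable graph of P (2 states):
  u0 = (c.0 + 0 | 0) | (0 + 0 + 0 | 0) | —c→ u1
  u1 = 0 | (0 + 0 + 0 | 0) | (no moves)
Reachable graph of Q (2 states):
  v0 = (b.0 + 0 | 0) | (0 + 0 + 0 | 0) | —b→ v1
  v1 = 0 | (0 + 0 + 0 | 0) | (no moves)
Coarsest stable partition (strong bisimilarity classes):
  B0 = {u0}
  B1 = {u1, v1}
  B2 = {v0}
u0 ∈ B0, v0 ∈ B2 → different blocks

not bisimilar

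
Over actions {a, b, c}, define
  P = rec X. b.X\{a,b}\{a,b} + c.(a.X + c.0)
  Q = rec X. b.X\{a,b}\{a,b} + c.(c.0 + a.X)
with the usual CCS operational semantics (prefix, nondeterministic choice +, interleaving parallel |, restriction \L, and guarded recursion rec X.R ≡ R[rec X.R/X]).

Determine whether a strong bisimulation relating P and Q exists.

LTS(P): 6 reachable states
  m0 = rec X. b.X\{a,b}\{a,b} + c.(a.X + c.0) → --b--▸ m1, --c--▸ m2
  m1 = (rec X. b.X\{a,b}\{a,b} + c.(a.X + c.0))\{a,b}\{a,b} → --c--▸ m3
  m2 = a.(rec X. b.X\{a,b}\{a,b} + c.(a.X + c.0)) + c.0 → --a--▸ m0, --c--▸ m4
  m3 = (a.(rec X. b.X\{a,b}\{a,b} + c.(a.X + c.0)) + c.0)\{a,b}\{a,b} → --c--▸ m5
  m4 = 0 → ·
  m5 = 0\{a,b}\{a,b} → ·
LTS(Q): 6 reachable states
  n0 = rec X. b.X\{a,b}\{a,b} + c.(c.0 + a.X) → --b--▸ n1, --c--▸ n2
  n1 = (rec X. b.X\{a,b}\{a,b} + c.(c.0 + a.X))\{a,b}\{a,b} → --c--▸ n3
  n2 = c.0 + a.(rec X. b.X\{a,b}\{a,b} + c.(c.0 + a.X)) → --a--▸ n0, --c--▸ n4
  n3 = (c.0 + a.(rec X. b.X\{a,b}\{a,b} + c.(c.0 + a.X)))\{a,b}\{a,b} → --c--▸ n5
  n4 = 0 → ·
  n5 = 0\{a,b}\{a,b} → ·
Coarsest stable partition (strong bisimilarity classes):
  B0 = {m0, n0}
  B1 = {m2, n2}
  B2 = {m4, m5, n4, n5}
  B3 = {m1, n1}
  B4 = {m3, n3}
m0 ∈ B0, n0 ∈ B0 → same block

bisimilar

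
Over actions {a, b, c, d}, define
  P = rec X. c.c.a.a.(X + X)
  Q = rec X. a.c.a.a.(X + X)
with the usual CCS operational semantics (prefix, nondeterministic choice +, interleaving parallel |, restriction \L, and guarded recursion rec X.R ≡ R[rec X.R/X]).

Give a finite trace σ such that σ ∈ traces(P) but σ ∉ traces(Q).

Reachable graph of P (5 states):
  u0 = rec X. c.c.a.a.(X + X) has moves —c→ u1
  u1 = c.a.a.((rec X. c.c.a.a.(X + X)) + (rec X. c.c.a.a.(X + X))) has moves —c→ u2
  u2 = a.a.((rec X. c.c.a.a.(X + X)) + (rec X. c.c.a.a.(X + X))) has moves —a→ u3
  u3 = a.((rec X. c.c.a.a.(X + X)) + (rec X. c.c.a.a.(X + X))) has moves —a→ u4
  u4 = (rec X. c.c.a.a.(X + X)) + (rec X. c.c.a.a.(X + X)) has moves —c→ u1
Reachable graph of Q (5 states):
  v0 = rec X. a.c.a.a.(X + X) has moves —a→ v1
  v1 = c.a.a.((rec X. a.c.a.a.(X + X)) + (rec X. a.c.a.a.(X + X))) has moves —c→ v2
  v2 = a.a.((rec X. a.c.a.a.(X + X)) + (rec X. a.c.a.a.(X + X))) has moves —a→ v3
  v3 = a.((rec X. a.c.a.a.(X + X)) + (rec X. a.c.a.a.(X + X))) has moves —a→ v4
  v4 = (rec X. a.c.a.a.(X + X)) + (rec X. a.c.a.a.(X + X)) has moves —a→ v1
Run σ = ⟨c⟩ on P: start {u0}
  [1] c ⇒ {u1}
  P completes σ.
Run σ = ⟨c⟩ on Q: start {v0}
  [1] c ⇒ ∅ (Q stuck)

c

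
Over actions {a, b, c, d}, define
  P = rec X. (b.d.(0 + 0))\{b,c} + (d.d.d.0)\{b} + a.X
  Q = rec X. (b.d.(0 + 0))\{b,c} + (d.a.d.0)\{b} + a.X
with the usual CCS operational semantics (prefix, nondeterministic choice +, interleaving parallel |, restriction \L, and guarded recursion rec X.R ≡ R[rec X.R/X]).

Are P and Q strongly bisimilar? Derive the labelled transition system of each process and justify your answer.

NO

Reachable graph of P (4 states):
  p0 = rec X. (b.d.(0 + 0))\{b,c} + (d.d.d.0)\{b} + a.X has moves ··a··> p0, ··d··> p1
  p1 = (d.d.0)\{b} has moves ··d··> p2
  p2 = (d.0)\{b} has moves ··d··> p3
  p3 = 0\{b} has moves stopped
Reachable graph of Q (4 states):
  q0 = rec X. (b.d.(0 + 0))\{b,c} + (d.a.d.0)\{b} + a.X has moves ··a··> q0, ··d··> q1
  q1 = (a.d.0)\{b} has moves ··a··> q2
  q2 = (d.0)\{b} has moves ··d··> q3
  q3 = 0\{b} has moves stopped
Bisimilarity quotient blocks:
  B0 = {p0}
  B1 = {p1}
  B2 = {p2, q2}
  B3 = {p3, q3}
  B4 = {q0}
  B5 = {q1}
p0 ∈ B0, q0 ∈ B4 → different blocks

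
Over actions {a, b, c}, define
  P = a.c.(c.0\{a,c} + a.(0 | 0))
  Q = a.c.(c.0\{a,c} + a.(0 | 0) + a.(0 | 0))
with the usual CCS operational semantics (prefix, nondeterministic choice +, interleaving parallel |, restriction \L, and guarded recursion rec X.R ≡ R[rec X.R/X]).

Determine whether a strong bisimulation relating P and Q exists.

Reachable graph of P (5 states):
  m0 = a.c.(c.0\{a,c} + a.(0 | 0)) ⊢ —a→ m1
  m1 = c.(c.0\{a,c} + a.(0 | 0)) ⊢ —c→ m2
  m2 = c.0\{a,c} + a.(0 | 0) ⊢ —a→ m3, —c→ m4
  m3 = 0 | 0 ⊢ (no moves)
  m4 = 0\{a,c} ⊢ (no moves)
Reachable graph of Q (5 states):
  n0 = a.c.(c.0\{a,c} + a.(0 | 0) + a.(0 | 0)) ⊢ —a→ n1
  n1 = c.(c.0\{a,c} + a.(0 | 0) + a.(0 | 0)) ⊢ —c→ n2
  n2 = c.0\{a,c} + a.(0 | 0) + a.(0 | 0) ⊢ —a→ n3, —c→ n4
  n3 = 0 | 0 ⊢ (no moves)
  n4 = 0\{a,c} ⊢ (no moves)
Bisimilarity quotient blocks:
  B0 = {m0, n0}
  B1 = {m1, n1}
  B2 = {m2, n2}
  B3 = {m3, m4, n3, n4}
m0 ∈ B0, n0 ∈ B0 → same block

bisimilar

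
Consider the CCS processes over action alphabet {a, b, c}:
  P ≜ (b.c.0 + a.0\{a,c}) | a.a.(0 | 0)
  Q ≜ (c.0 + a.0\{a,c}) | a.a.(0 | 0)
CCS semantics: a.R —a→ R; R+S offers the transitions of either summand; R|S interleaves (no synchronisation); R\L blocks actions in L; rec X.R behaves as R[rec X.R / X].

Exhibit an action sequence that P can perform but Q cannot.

b

P's transition system — 12 states:
  u0 = (b.c.0 + a.0\{a,c}) | a.a.(0 | 0) ⊢ -a-> u1, -a-> u2, -b-> u3
  u1 = (b.c.0 + a.0\{a,c}) | a.(0 | 0) ⊢ -a-> u4, -a-> u5, -b-> u6
  u2 = 0\{a,c} | a.a.(0 | 0) ⊢ -a-> u5
  u3 = c.0 | a.a.(0 | 0) ⊢ -a-> u6, -c-> u7
  u4 = (b.c.0 + a.0\{a,c}) | (0 | 0) ⊢ -a-> u8, -b-> u9
  u5 = 0\{a,c} | a.(0 | 0) ⊢ -a-> u8
  u6 = c.0 | a.(0 | 0) ⊢ -a-> u9, -c-> u10
  u7 = 0 | a.a.(0 | 0) ⊢ -a-> u10
  u8 = 0\{a,c} | (0 | 0) ⊢ ·
  u9 = c.0 | (0 | 0) ⊢ -c-> u11
  u10 = 0 | a.(0 | 0) ⊢ -a-> u11
  u11 = 0 | (0 | 0) ⊢ ·
Q's transition system — 9 states:
  v0 = (c.0 + a.0\{a,c}) | a.a.(0 | 0) ⊢ -a-> v1, -a-> v2, -c-> v3
  v1 = (c.0 + a.0\{a,c}) | a.(0 | 0) ⊢ -a-> v4, -a-> v5, -c-> v6
  v2 = 0\{a,c} | a.a.(0 | 0) ⊢ -a-> v5
  v3 = 0 | a.a.(0 | 0) ⊢ -a-> v6
  v4 = (c.0 + a.0\{a,c}) | (0 | 0) ⊢ -a-> v7, -c-> v8
  v5 = 0\{a,c} | a.(0 | 0) ⊢ -a-> v7
  v6 = 0 | a.(0 | 0) ⊢ -a-> v8
  v7 = 0\{a,c} | (0 | 0) ⊢ ·
  v8 = 0 | (0 | 0) ⊢ ·
Run σ = ⟨b⟩ on P: start {u0}
  after b @ step 1: {u3}
  — P admits the full trace.
Run σ = ⟨b⟩ on Q: start {v0}
  after b @ step 1: ∅ (Q stuck)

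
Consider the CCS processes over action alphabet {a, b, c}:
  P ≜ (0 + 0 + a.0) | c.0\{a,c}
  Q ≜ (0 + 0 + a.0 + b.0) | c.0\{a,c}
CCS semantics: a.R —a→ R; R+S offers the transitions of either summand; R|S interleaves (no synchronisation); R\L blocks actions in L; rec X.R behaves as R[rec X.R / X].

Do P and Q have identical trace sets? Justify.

Reachable graph of P (4 states):
  m0 = (0 + 0 + a.0) | c.0\{a,c} | --a--▸ m1, --c--▸ m2
  m1 = 0 | c.0\{a,c} | --c--▸ m3
  m2 = (0 + 0 + a.0) | 0\{a,c} | --a--▸ m3
  m3 = 0 | 0\{a,c} | (no moves)
Reachable graph of Q (4 states):
  n0 = (0 + 0 + a.0 + b.0) | c.0\{a,c} | --a--▸ n1, --b--▸ n1, --c--▸ n2
  n1 = 0 | c.0\{a,c} | --c--▸ n3
  n2 = (0 + 0 + a.0 + b.0) | 0\{a,c} | --a--▸ n3, --b--▸ n3
  n3 = 0 | 0\{a,c} | (no moves)
Trace ⟨b⟩ through Q, begin at {n0}:
  step 1 (b): {n1}
  ✓ Q
Trace ⟨b⟩ through P, begin at {m0}:
  step 1 (b): ∅  — P cannot continue

NO — witness ⟨b⟩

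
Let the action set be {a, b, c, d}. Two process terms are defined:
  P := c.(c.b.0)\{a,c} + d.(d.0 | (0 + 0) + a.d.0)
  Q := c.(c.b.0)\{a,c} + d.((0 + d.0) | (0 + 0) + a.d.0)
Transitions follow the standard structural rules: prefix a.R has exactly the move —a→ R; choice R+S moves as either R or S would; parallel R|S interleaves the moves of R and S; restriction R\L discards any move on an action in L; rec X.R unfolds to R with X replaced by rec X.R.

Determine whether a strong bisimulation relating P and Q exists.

P's transition system — 6 states:
  p0 = c.(c.b.0)\{a,c} + d.(d.0 | (0 + 0) + a.d.0) :: -c-> p1, -d-> p2
  p1 = (c.b.0)\{a,c} :: ∅
  p2 = d.0 | (0 + 0) + a.d.0 :: -a-> p3, -d-> p4
  p3 = d.0 :: -d-> p5
  p4 = 0 | (0 + 0) :: ∅
  p5 = 0 :: ∅
Q's transition system — 6 states:
  q0 = c.(c.b.0)\{a,c} + d.((0 + d.0) | (0 + 0) + a.d.0) :: -c-> q1, -d-> q2
  q1 = (c.b.0)\{a,c} :: ∅
  q2 = (0 + d.0) | (0 + 0) + a.d.0 :: -a-> q3, -d-> q4
  q3 = d.0 :: -d-> q5
  q4 = 0 | (0 + 0) :: ∅
  q5 = 0 :: ∅
Coarsest stable partition (strong bisimilarity classes):
  B0 = {p0, q0}
  B1 = {p1, p4, p5, q1, q4, q5}
  B2 = {p2, q2}
  B3 = {p3, q3}
p0 ∈ B0, q0 ∈ B0 → same block

bisimilar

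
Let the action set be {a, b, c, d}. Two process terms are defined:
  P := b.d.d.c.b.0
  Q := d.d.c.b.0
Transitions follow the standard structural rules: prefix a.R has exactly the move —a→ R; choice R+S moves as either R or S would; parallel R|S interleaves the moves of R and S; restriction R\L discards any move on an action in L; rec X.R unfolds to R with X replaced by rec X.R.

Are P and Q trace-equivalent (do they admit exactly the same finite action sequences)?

P's transition system — 6 states:
  s0 = b.d.d.c.b.0 → =b=> s1
  s1 = d.d.c.b.0 → =d=> s2
  s2 = d.c.b.0 → =d=> s3
  s3 = c.b.0 → =c=> s4
  s4 = b.0 → =b=> s5
  s5 = 0 → stopped
Q's transition system — 5 states:
  t0 = d.d.c.b.0 → =d=> t1
  t1 = d.c.b.0 → =d=> t2
  t2 = c.b.0 → =c=> t3
  t3 = b.0 → =b=> t4
  t4 = 0 → stopped
Run σ = ⟨b⟩ on P: start {s0}
  [1] b ⇒ {s1}
  — P admits the full trace.
Run σ = ⟨b⟩ on Q: start {t0}
  [1] b ⇒ ∅  — Q cannot continue

trace-distinct — witness ⟨b⟩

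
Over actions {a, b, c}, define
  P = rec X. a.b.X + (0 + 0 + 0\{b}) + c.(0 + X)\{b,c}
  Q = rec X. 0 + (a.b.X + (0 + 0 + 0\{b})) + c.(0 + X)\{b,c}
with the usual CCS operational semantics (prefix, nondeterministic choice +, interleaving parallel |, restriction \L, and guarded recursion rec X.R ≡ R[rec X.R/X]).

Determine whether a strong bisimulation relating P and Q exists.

P's transition system — 4 states:
  m0 = rec X. a.b.X + (0 + 0 + 0\{b}) + c.(0 + X)\{b,c} ⊢ =a=> m1, =c=> m2
  m1 = b.(rec X. a.b.X + (0 + 0 + 0\{b}) + c.(0 + X)\{b,c}) ⊢ =b=> m0
  m2 = (0 + (rec X. a.b.X + (0 + 0 + 0\{b}) + c.(0 + X)\{b,c}))\{b,c} ⊢ =a=> m3
  m3 = (b.(rec X. a.b.X + (0 + 0 + 0\{b}) + c.(0 + X)\{b,c}))\{b,c} ⊢ (no moves)
Q's transition system — 4 states:
  n0 = rec X. 0 + (a.b.X + (0 + 0 + 0\{b})) + c.(0 + X)\{b,c} ⊢ =a=> n1, =c=> n2
  n1 = b.(rec X. 0 + (a.b.X + (0 + 0 + 0\{b})) + c.(0 + X)\{b,c}) ⊢ =b=> n0
  n2 = (0 + (rec X. 0 + (a.b.X + (0 + 0 + 0\{b})) + c.(0 + X)\{b,c}))\{b,c} ⊢ =a=> n3
  n3 = (b.(rec X. 0 + (a.b.X + (0 + 0 + 0\{b})) + c.(0 + X)\{b,c}))\{b,c} ⊢ (no moves)
Coarsest stable partition (strong bisimilarity classes):
  B0 = {m0, n0}
  B1 = {m2, n2}
  B2 = {m3, n3}
  B3 = {m1, n1}
m0 ∈ B0, n0 ∈ B0 → same block

YES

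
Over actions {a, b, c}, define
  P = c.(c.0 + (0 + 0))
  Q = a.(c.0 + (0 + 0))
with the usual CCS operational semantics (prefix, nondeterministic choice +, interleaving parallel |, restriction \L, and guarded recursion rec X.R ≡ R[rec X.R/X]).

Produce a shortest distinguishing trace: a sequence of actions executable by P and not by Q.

Reachable graph of P (3 states):
  p0 = c.(c.0 + (0 + 0)) :: =c=> p1
  p1 = c.0 + (0 + 0) :: =c=> p2
  p2 = 0 :: (no moves)
Reachable graph of Q (3 states):
  q0 = a.(c.0 + (0 + 0)) :: =a=> q1
  q1 = c.0 + (0 + 0) :: =c=> q2
  q2 = 0 :: (no moves)
Trace ⟨c⟩ through P, begin at {p0}:
  step 1 (c): {p1}
  P completes σ.
Trace ⟨c⟩ through Q, begin at {q0}:
  step 1 (c): ∅  — Q cannot continue

c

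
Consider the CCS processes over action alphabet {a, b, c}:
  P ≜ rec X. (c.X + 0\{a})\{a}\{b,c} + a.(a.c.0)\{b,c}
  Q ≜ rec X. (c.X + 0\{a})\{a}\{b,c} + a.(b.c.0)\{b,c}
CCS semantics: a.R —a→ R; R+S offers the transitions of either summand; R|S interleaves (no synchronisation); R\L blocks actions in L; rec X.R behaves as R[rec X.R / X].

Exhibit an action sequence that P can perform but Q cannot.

aa

P's transition system — 3 states:
  u0 = rec X. (c.X + 0\{a})\{a}\{b,c} + a.(a.c.0)\{b,c} → =a=> u1
  u1 = (a.c.0)\{b,c} → =a=> u2
  u2 = (c.0)\{b,c} → stopped
Q's transition system — 2 states:
  v0 = rec X. (c.X + 0\{a})\{a}\{b,c} + a.(b.c.0)\{b,c} → =a=> v1
  v1 = (b.c.0)\{b,c} → stopped
Executing aa from P (initial set {u0}):
  [1] a ⇒ {u1}
  [2] a ⇒ {u2}
  — P admits the full trace.
Executing aa from Q (initial set {v0}):
  [1] a ⇒ {v1}
  [2] a ⇒ ∅  — Q cannot continue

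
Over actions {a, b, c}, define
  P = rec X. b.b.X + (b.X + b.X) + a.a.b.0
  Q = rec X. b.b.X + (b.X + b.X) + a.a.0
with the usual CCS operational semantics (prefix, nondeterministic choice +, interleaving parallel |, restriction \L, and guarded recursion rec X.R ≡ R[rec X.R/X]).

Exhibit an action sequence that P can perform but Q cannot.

aab

LTS(P): 5 reachable states
  p0 = rec X. b.b.X + (b.X + b.X) + a.a.b.0 → -a-> p1, -b-> p0, -b-> p2
  p1 = a.b.0 → -a-> p3
  p2 = b.(rec X. b.b.X + (b.X + b.X) + a.a.b.0) → -b-> p0
  p3 = b.0 → -b-> p4
  p4 = 0 → stopped
LTS(Q): 4 reachable states
  q0 = rec X. b.b.X + (b.X + b.X) + a.a.0 → -a-> q1, -b-> q0, -b-> q2
  q1 = a.0 → -a-> q3
  q2 = b.(rec X. b.b.X + (b.X + b.X) + a.a.0) → -b-> q0
  q3 = 0 → stopped
Run σ = ⟨aab⟩ on P: start {p0}
  step 1 (a): {p1}
  step 2 (a): {p3}
  step 3 (b): {p4}
  — P admits the full trace.
Run σ = ⟨aab⟩ on Q: start {q0}
  step 1 (a): {q1}
  step 2 (a): {q3}
  step 3 (b): ∅  — Q cannot continue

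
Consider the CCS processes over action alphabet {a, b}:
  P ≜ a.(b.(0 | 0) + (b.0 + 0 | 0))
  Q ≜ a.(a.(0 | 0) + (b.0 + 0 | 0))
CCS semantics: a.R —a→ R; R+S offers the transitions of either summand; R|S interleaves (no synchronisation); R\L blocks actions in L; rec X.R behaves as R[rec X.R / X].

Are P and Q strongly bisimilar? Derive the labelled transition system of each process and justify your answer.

P ≁ Q

LTS(P): 4 reachable states
  u0 = a.(b.(0 | 0) + (b.0 + 0 | 0)) :: --a--▸ u1
  u1 = b.(0 | 0) + (b.0 + 0 | 0) :: --b--▸ u2, --b--▸ u3
  u2 = 0 :: deadlocked
  u3 = 0 | 0 :: deadlocked
LTS(Q): 4 reachable states
  v0 = a.(a.(0 | 0) + (b.0 + 0 | 0)) :: --a--▸ v1
  v1 = a.(0 | 0) + (b.0 + 0 | 0) :: --a--▸ v2, --b--▸ v3
  v2 = 0 | 0 :: deadlocked
  v3 = 0 :: deadlocked
Partition-refinement fixed point:
  B0 = {u0}
  B1 = {u1}
  B2 = {u2, u3, v2, v3}
  B3 = {v0}
  B4 = {v1}
u0 ∈ B0, v0 ∈ B3 → different blocks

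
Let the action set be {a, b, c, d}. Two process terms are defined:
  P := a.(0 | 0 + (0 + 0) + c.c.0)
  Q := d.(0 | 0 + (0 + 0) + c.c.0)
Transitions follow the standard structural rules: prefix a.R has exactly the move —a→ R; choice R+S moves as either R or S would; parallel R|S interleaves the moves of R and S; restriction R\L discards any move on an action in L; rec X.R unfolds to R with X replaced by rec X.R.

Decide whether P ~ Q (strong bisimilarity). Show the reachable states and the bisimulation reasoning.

P's transition system — 4 states:
  m0 = a.(0 | 0 + (0 + 0) + c.c.0) :: —a→ m1
  m1 = 0 | 0 + (0 + 0) + c.c.0 :: —c→ m2
  m2 = c.0 :: —c→ m3
  m3 = 0 :: stopped
Q's transition system — 4 states:
  n0 = d.(0 | 0 + (0 + 0) + c.c.0) :: —d→ n1
  n1 = 0 | 0 + (0 + 0) + c.c.0 :: —c→ n2
  n2 = c.0 :: —c→ n3
  n3 = 0 :: stopped
Coarsest stable partition (strong bisimilarity classes):
  B0 = {m0}
  B1 = {m1, n1}
  B2 = {m2, n2}
  B3 = {m3, n3}
  B4 = {n0}
m0 ∈ B0, n0 ∈ B4 → different blocks

not bisimilar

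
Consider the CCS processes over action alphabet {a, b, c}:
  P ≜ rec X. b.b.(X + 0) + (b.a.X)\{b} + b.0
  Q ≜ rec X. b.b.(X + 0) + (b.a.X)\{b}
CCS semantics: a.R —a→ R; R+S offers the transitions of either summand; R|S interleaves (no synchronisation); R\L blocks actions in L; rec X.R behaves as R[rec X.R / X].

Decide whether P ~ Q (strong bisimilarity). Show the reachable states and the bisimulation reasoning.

P's transition system — 4 states:
  m0 = rec X. b.b.(X + 0) + (b.a.X)\{b} + b.0 ⊢ =b=> m1, =b=> m2
  m1 = 0 ⊢ deadlocked
  m2 = b.((rec X. b.b.(X + 0) + (b.a.X)\{b} + b.0) + 0) ⊢ =b=> m3
  m3 = (rec X. b.b.(X + 0) + (b.a.X)\{b} + b.0) + 0 ⊢ =b=> m1, =b=> m2
Q's transition system — 3 states:
  n0 = rec X. b.b.(X + 0) + (b.a.X)\{b} ⊢ =b=> n1
  n1 = b.((rec X. b.b.(X + 0) + (b.a.X)\{b}) + 0) ⊢ =b=> n2
  n2 = (rec X. b.b.(X + 0) + (b.a.X)\{b}) + 0 ⊢ =b=> n1
Bisimilarity quotient blocks:
  B0 = {m0, m3}
  B1 = {m2}
  B2 = {m1}
  B3 = {n0, n1, n2}
m0 ∈ B0, n0 ∈ B3 → different blocks

not bisimilar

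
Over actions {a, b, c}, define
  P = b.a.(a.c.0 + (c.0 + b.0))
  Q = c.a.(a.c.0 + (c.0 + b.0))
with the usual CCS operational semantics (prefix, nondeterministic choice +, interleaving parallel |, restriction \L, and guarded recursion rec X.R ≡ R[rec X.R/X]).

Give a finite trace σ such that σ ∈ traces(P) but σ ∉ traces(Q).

P's transition system — 5 states:
  s0 = b.a.(a.c.0 + (c.0 + b.0)) has moves -b-> s1
  s1 = a.(a.c.0 + (c.0 + b.0)) has moves -a-> s2
  s2 = a.c.0 + (c.0 + b.0) has moves -a-> s3, -b-> s4, -c-> s4
  s3 = c.0 has moves -c-> s4
  s4 = 0 has moves (no moves)
Q's transition system — 5 states:
  t0 = c.a.(a.c.0 + (c.0 + b.0)) has moves -c-> t1
  t1 = a.(a.c.0 + (c.0 + b.0)) has moves -a-> t2
  t2 = a.c.0 + (c.0 + b.0) has moves -a-> t3, -b-> t4, -c-> t4
  t3 = c.0 has moves -c-> t4
  t4 = 0 has moves (no moves)
Executing b from P (initial set {s0}):
  after b @ step 1: {s1}
  — P admits the full trace.
Executing b from Q (initial set {t0}):
  after b @ step 1: ∅ (Q stuck)

b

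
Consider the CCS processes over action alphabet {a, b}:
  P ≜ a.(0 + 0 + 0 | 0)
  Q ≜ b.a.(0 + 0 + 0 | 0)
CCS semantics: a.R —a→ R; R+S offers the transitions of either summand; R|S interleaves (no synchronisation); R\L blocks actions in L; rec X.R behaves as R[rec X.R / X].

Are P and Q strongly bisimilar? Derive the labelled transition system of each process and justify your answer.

LTS(P): 2 reachable states
  p0 = a.(0 + 0 + 0 | 0) ⊢ =a=> p1
  p1 = 0 + 0 + 0 | 0 ⊢ stopped
LTS(Q): 3 reachable states
  q0 = b.a.(0 + 0 + 0 | 0) ⊢ =b=> q1
  q1 = a.(0 + 0 + 0 | 0) ⊢ =a=> q2
  q2 = 0 + 0 + 0 | 0 ⊢ stopped
Partition-refinement fixed point:
  B0 = {p0, q1}
  B1 = {p1, q2}
  B2 = {q0}
p0 ∈ B0, q0 ∈ B2 → different blocks

not bisimilar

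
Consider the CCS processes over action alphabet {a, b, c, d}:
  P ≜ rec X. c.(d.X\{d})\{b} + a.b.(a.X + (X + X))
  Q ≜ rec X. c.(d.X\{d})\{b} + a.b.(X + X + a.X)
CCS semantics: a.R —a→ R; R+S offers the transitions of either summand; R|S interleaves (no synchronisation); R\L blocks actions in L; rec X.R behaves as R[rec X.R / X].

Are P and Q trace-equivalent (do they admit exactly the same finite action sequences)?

Reachable graph of P (7 states):
  s0 = rec X. c.(d.X\{d})\{b} + a.b.(a.X + (X + X)) → --a--▸ s1, --c--▸ s2
  s1 = b.(a.(rec X. c.(d.X\{d})\{b} + a.b.(a.X + (X + X))) + ((rec X. c.(d.X\{d})\{b} + a.b.(a.X + (X + X))) + (rec X. c.(d.X\{d})\{b} + a.b.(a.X + (X + X))))) → --b--▸ s3
  s2 = (d.(rec X. c.(d.X\{d})\{b} + a.b.(a.X + (X + X)))\{d})\{b} → --d--▸ s4
  s3 = a.(rec X. c.(d.X\{d})\{b} + a.b.(a.X + (X + X))) + ((rec X. c.(d.X\{d})\{b} + a.b.(a.X + (X + X))) + (rec X. c.(d.X\{d})\{b} + a.b.(a.X + (X + X)))) → --a--▸ s0, --a--▸ s1, --c--▸ s2
  s4 = (rec X. c.(d.X\{d})\{b} + a.b.(a.X + (X + X)))\{d}\{b} → --a--▸ s5, --c--▸ s6
  s5 = (b.(a.(rec X. c.(d.X\{d})\{b} + a.b.(a.X + (X + X))) + ((rec X. c.(d.X\{d})\{b} + a.b.(a.X + (X + X))) + (rec X. c.(d.X\{d})\{b} + a.b.(a.X + (X + X))))))\{d}\{b} → (no moves)
  s6 = (d.(rec X. c.(d.X\{d})\{b} + a.b.(a.X + (X + X)))\{d})\{b}\{d}\{b} → (no moves)
Reachable graph of Q (7 states):
  t0 = rec X. c.(d.X\{d})\{b} + a.b.(X + X + a.X) → --a--▸ t1, --c--▸ t2
  t1 = b.((rec X. c.(d.X\{d})\{b} + a.b.(X + X + a.X)) + (rec X. c.(d.X\{d})\{b} + a.b.(X + X + a.X)) + a.(rec X. c.(d.X\{d})\{b} + a.b.(X + X + a.X))) → --b--▸ t3
  t2 = (d.(rec X. c.(d.X\{d})\{b} + a.b.(X + X + a.X))\{d})\{b} → --d--▸ t4
  t3 = (rec X. c.(d.X\{d})\{b} + a.b.(X + X + a.X)) + (rec X. c.(d.X\{d})\{b} + a.b.(X + X + a.X)) + a.(rec X. c.(d.X\{d})\{b} + a.b.(X + X + a.X)) → --a--▸ t0, --a--▸ t1, --c--▸ t2
  t4 = (rec X. c.(d.X\{d})\{b} + a.b.(X + X + a.X))\{d}\{b} → --a--▸ t5, --c--▸ t6
  t5 = (b.((rec X. c.(d.X\{d})\{b} + a.b.(X + X + a.X)) + (rec X. c.(d.X\{d})\{b} + a.b.(X + X + a.X)) + a.(rec X. c.(d.X\{d})\{b} + a.b.(X + X + a.X))))\{d}\{b} → (no moves)
  t6 = (d.(rec X. c.(d.X\{d})\{b} + a.b.(X + X + a.X))\{d})\{b}\{d}\{b} → (no moves)
Partition-refinement fixed point:
  B0 = {s0, t0}
  B1 = {s2, t2}
  B2 = {s4, t4}
  B3 = {s5, s6, t5, t6}
  B4 = {s1, t1}
  B5 = {s3, t3}
s0 ∈ B0, t0 ∈ B0 → same block
Bisimilar ⇒ trace-equivalent.

traces(P) = traces(Q)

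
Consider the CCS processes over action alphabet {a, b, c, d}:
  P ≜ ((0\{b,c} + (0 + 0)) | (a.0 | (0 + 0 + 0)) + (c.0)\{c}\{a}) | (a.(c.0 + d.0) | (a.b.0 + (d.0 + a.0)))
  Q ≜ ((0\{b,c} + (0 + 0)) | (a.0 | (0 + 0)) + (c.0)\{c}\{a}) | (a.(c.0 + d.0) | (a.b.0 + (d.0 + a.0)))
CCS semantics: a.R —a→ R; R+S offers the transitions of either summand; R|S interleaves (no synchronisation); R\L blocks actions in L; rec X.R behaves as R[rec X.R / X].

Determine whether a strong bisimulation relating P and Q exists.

P's transition system — 18 states:
  p0 = ((0\{b,c} + (0 + 0)) | (a.0 | (0 + 0 + 0)) + (c.0)\{c}\{a}) | (a.(c.0 + d.0) | (a.b.0 + (d.0 + a.0))) has moves =a=> p1, =a=> p2, =a=> p3, =a=> p4, =d=> p2
  p1 = ((0\{b,c} + (0 + 0)) | (a.0 | (0 + 0 + 0)) + (c.0)\{c}\{a}) | ((c.0 + d.0) | (a.b.0 + (d.0 + a.0))) has moves =a=> p5, =a=> p6, =a=> p7, =c=> p8, =d=> p5, =d=> p8
  p2 = ((0\{b,c} + (0 + 0)) | (a.0 | (0 + 0 + 0)) + (c.0)\{c}\{a}) | (a.(c.0 + d.0) | 0) has moves =a=> p5, =a=> p9
  p3 = ((0\{b,c} + (0 + 0)) | (a.0 | (0 + 0 + 0)) + (c.0)\{c}\{a}) | (a.(c.0 + d.0) | b.0) has moves =a=> p10, =a=> p6, =b=> p2
  p4 = (0\{b,c} + (0 + 0)) | (0 | (0 + 0 + 0)) | (a.(c.0 + d.0) | (a.b.0 + (d.0 + a.0))) has moves =a=> p10, =a=> p7, =a=> p9, =d=> p9
  p5 = ((0\{b,c} + (0 + 0)) | (a.0 | (0 + 0 + 0)) + (c.0)\{c}\{a}) | ((c.0 + d.0) | 0) has moves =a=> p11, =c=> p12, =d=> p12
  p6 = ((0\{b,c} + (0 + 0)) | (a.0 | (0 + 0 + 0)) + (c.0)\{c}\{a}) | ((c.0 + d.0) | b.0) has moves =a=> p13, =b=> p5, =c=> p14, =d=> p14
  p7 = (0\{b,c} + (0 + 0)) | (0 | (0 + 0 + 0)) | ((c.0 + d.0) | (a.b.0 + (d.0 + a.0))) has moves =a=> p11, =a=> p13, =c=> p15, =d=> p11, =d=> p15
  p8 = ((0\{b,c} + (0 + 0)) | (a.0 | (0 + 0 + 0)) + (c.0)\{c}\{a}) | (0 | (a.b.0 + (d.0 + a.0))) has moves =a=> p12, =a=> p14, =a=> p15, =d=> p12
  p9 = (0\{b,c} + (0 + 0)) | (0 | (0 + 0 + 0)) | (a.(c.0 + d.0) | 0) has moves =a=> p11
  p10 = (0\{b,c} + (0 + 0)) | (0 | (0 + 0 + 0)) | (a.(c.0 + d.0) | b.0) has moves =a=> p13, =b=> p9
  p11 = (0\{b,c} + (0 + 0)) | (0 | (0 + 0 + 0)) | ((c.0 + d.0) | 0) has moves =c=> p16, =d=> p16
  p12 = ((0\{b,c} + (0 + 0)) | (a.0 | (0 + 0 + 0)) + (c.0)\{c}\{a}) | (0 | 0) has moves =a=> p16
  p13 = (0\{b,c} + (0 + 0)) | (0 | (0 + 0 + 0)) | ((c.0 + d.0) | b.0) has moves =b=> p11, =c=> p17, =d=> p17
  p14 = ((0\{b,c} + (0 + 0)) | (a.0 | (0 + 0 + 0)) + (c.0)\{c}\{a}) | (0 | b.0) has moves =a=> p17, =b=> p12
  p15 = (0\{b,c} + (0 + 0)) | (0 | (0 + 0 + 0)) | (0 | (a.b.0 + (d.0 + a.0))) has moves =a=> p16, =a=> p17, =d=> p16
  p16 = (0\{b,c} + (0 + 0)) | (0 | (0 + 0 + 0)) | (0 | 0) has moves (no moves)
  p17 = (0\{b,c} + (0 + 0)) | (0 | (0 + 0 + 0)) | (0 | b.0) has moves =b=> p16
Q's transition system — 18 states:
  q0 = ((0\{b,c} + (0 + 0)) | (a.0 | (0 + 0)) + (c.0)\{c}\{a}) | (a.(c.0 + d.0) | (a.b.0 + (d.0 + a.0))) has moves =a=> q1, =a=> q2, =a=> q3, =a=> q4, =d=> q2
  q1 = ((0\{b,c} + (0 + 0)) | (a.0 | (0 + 0)) + (c.0)\{c}\{a}) | ((c.0 + d.0) | (a.b.0 + (d.0 + a.0))) has moves =a=> q5, =a=> q6, =a=> q7, =c=> q8, =d=> q5, =d=> q8
  q2 = ((0\{b,c} + (0 + 0)) | (a.0 | (0 + 0)) + (c.0)\{c}\{a}) | (a.(c.0 + d.0) | 0) has moves =a=> q5, =a=> q9
  q3 = ((0\{b,c} + (0 + 0)) | (a.0 | (0 + 0)) + (c.0)\{c}\{a}) | (a.(c.0 + d.0) | b.0) has moves =a=> q10, =a=> q6, =b=> q2
  q4 = (0\{b,c} + (0 + 0)) | (0 | (0 + 0)) | (a.(c.0 + d.0) | (a.b.0 + (d.0 + a.0))) has moves =a=> q10, =a=> q7, =a=> q9, =d=> q9
  q5 = ((0\{b,c} + (0 + 0)) | (a.0 | (0 + 0)) + (c.0)\{c}\{a}) | ((c.0 + d.0) | 0) has moves =a=> q11, =c=> q12, =d=> q12
  q6 = ((0\{b,c} + (0 + 0)) | (a.0 | (0 + 0)) + (c.0)\{c}\{a}) | ((c.0 + d.0) | b.0) has moves =a=> q13, =b=> q5, =c=> q14, =d=> q14
  q7 = (0\{b,c} + (0 + 0)) | (0 | (0 + 0)) | ((c.0 + d.0) | (a.b.0 + (d.0 + a.0))) has moves =a=> q11, =a=> q13, =c=> q15, =d=> q11, =d=> q15
  q8 = ((0\{b,c} + (0 + 0)) | (a.0 | (0 + 0)) + (c.0)\{c}\{a}) | (0 | (a.b.0 + (d.0 + a.0))) has moves =a=> q12, =a=> q14, =a=> q15, =d=> q12
  q9 = (0\{b,c} + (0 + 0)) | (0 | (0 + 0)) | (a.(c.0 + d.0) | 0) has moves =a=> q11
  q10 = (0\{b,c} + (0 + 0)) | (0 | (0 + 0)) | (a.(c.0 + d.0) | b.0) has moves =a=> q13, =b=> q9
  q11 = (0\{b,c} + (0 + 0)) | (0 | (0 + 0)) | ((c.0 + d.0) | 0) has moves =c=> q16, =d=> q16
  q12 = ((0\{b,c} + (0 + 0)) | (a.0 | (0 + 0)) + (c.0)\{c}\{a}) | (0 | 0) has moves =a=> q16
  q13 = (0\{b,c} + (0 + 0)) | (0 | (0 + 0)) | ((c.0 + d.0) | b.0) has moves =b=> q11, =c=> q17, =d=> q17
  q14 = ((0\{b,c} + (0 + 0)) | (a.0 | (0 + 0)) + (c.0)\{c}\{a}) | (0 | b.0) has moves =a=> q17, =b=> q12
  q15 = (0\{b,c} + (0 + 0)) | (0 | (0 + 0)) | (0 | (a.b.0 + (d.0 + a.0))) has moves =a=> q16, =a=> q17, =d=> q16
  q16 = (0\{b,c} + (0 + 0)) | (0 | (0 + 0)) | (0 | 0) has moves (no moves)
  q17 = (0\{b,c} + (0 + 0)) | (0 | (0 + 0)) | (0 | b.0) has moves =b=> q16
Partition-refinement fixed point:
  B0 = {p0, q0}
  B1 = {p2, q2}
  B2 = {p5, q5}
  B3 = {p12, q12}
  B4 = {p16, q16}
  B5 = {p11, q11}
  B6 = {p9, q9}
  B7 = {p1, q1}
  B8 = {p6, q6}
  B9 = {p14, q14}
  B10 = {p17, q17}
  B11 = {p13, q13}
  B12 = {p8, q8}
  B13 = {p15, q15}
  B14 = {p7, q7}
  B15 = {p4, q4}
  B16 = {p10, q10}
  B17 = {p3, q3}
p0 ∈ B0, q0 ∈ B0 → same block

YES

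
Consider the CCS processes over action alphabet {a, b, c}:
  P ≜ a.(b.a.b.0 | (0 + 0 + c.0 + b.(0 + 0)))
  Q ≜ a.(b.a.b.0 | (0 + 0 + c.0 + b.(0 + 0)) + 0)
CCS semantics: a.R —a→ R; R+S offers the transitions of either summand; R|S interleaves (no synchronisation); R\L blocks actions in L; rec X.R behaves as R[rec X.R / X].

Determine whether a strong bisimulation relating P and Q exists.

LTS(P): 13 reachable states
  m0 = a.(b.a.b.0 | (0 + 0 + c.0 + b.(0 + 0))) ⊢ =a=> m1
  m1 = b.a.b.0 | (0 + 0 + c.0 + b.(0 + 0)) ⊢ =b=> m2, =b=> m3, =c=> m4
  m2 = a.b.0 | (0 + 0 + c.0 + b.(0 + 0)) ⊢ =a=> m5, =b=> m6, =c=> m7
  m3 = b.a.b.0 | (0 + 0) ⊢ =b=> m6
  m4 = b.a.b.0 | 0 ⊢ =b=> m7
  m5 = b.0 | (0 + 0 + c.0 + b.(0 + 0)) ⊢ =b=> m8, =b=> m9, =c=> m10
  m6 = a.b.0 | (0 + 0) ⊢ =a=> m9
  m7 = a.b.0 | 0 ⊢ =a=> m10
  m8 = 0 | (0 + 0 + c.0 + b.(0 + 0)) ⊢ =b=> m11, =c=> m12
  m9 = b.0 | (0 + 0) ⊢ =b=> m11
  m10 = b.0 | 0 ⊢ =b=> m12
  m11 = 0 | (0 + 0) ⊢ ∅
  m12 = 0 | 0 ⊢ ∅
LTS(Q): 13 reachable states
  n0 = a.(b.a.b.0 | (0 + 0 + c.0 + b.(0 + 0)) + 0) ⊢ =a=> n1
  n1 = b.a.b.0 | (0 + 0 + c.0 + b.(0 + 0)) + 0 ⊢ =b=> n2, =b=> n3, =c=> n4
  n2 = a.b.0 | (0 + 0 + c.0 + b.(0 + 0)) ⊢ =a=> n5, =b=> n6, =c=> n7
  n3 = b.a.b.0 | (0 + 0) ⊢ =b=> n6
  n4 = b.a.b.0 | 0 ⊢ =b=> n7
  n5 = b.0 | (0 + 0 + c.0 + b.(0 + 0)) ⊢ =b=> n8, =b=> n9, =c=> n10
  n6 = a.b.0 | (0 + 0) ⊢ =a=> n9
  n7 = a.b.0 | 0 ⊢ =a=> n10
  n8 = 0 | (0 + 0 + c.0 + b.(0 + 0)) ⊢ =b=> n11, =c=> n12
  n9 = b.0 | (0 + 0) ⊢ =b=> n11
  n10 = b.0 | 0 ⊢ =b=> n12
  n11 = 0 | (0 + 0) ⊢ ∅
  n12 = 0 | 0 ⊢ ∅
Coarsest stable partition (strong bisimilarity classes):
  B0 = {m0, n0}
  B1 = {m1, n1}
  B2 = {m2, n2}
  B3 = {m5, n5}
  B4 = {m8, n8}
  B5 = {m11, m12, n11, n12}
  B6 = {m10, m9, n10, n9}
  B7 = {m6, m7, n6, n7}
  B8 = {m3, m4, n3, n4}
m0 ∈ B0, n0 ∈ B0 → same block

P ~ Q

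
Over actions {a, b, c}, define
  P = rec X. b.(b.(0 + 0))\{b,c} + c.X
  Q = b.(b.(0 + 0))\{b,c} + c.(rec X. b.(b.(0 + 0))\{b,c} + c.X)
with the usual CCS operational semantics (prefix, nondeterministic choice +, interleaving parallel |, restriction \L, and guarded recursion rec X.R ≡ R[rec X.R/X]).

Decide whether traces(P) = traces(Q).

traces(P) = traces(Q)

LTS(P): 2 reachable states
  m0 = rec X. b.(b.(0 + 0))\{b,c} + c.X | —b→ m1, —c→ m0
  m1 = (b.(0 + 0))\{b,c} | ∅
LTS(Q): 3 reachable states
  n0 = b.(b.(0 + 0))\{b,c} + c.(rec X. b.(b.(0 + 0))\{b,c} + c.X) | —b→ n1, —c→ n2
  n1 = (b.(0 + 0))\{b,c} | ∅
  n2 = rec X. b.(b.(0 + 0))\{b,c} + c.X | —b→ n1, —c→ n2
Bisimilarity quotient blocks:
  B0 = {m0, n0, n2}
  B1 = {m1, n1}
m0 ∈ B0, n0 ∈ B0 → same block
Bisimilar ⇒ trace-equivalent.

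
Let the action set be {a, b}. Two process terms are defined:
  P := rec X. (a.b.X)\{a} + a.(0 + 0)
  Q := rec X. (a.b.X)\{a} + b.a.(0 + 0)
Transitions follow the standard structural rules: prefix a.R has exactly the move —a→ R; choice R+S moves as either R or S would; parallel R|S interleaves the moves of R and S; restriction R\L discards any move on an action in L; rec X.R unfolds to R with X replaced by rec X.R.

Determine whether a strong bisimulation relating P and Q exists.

NO

P's transition system — 2 states:
  s0 = rec X. (a.b.X)\{a} + a.(0 + 0) ⊢ ··a··> s1
  s1 = 0 + 0 ⊢ ∅
Q's transition system — 3 states:
  t0 = rec X. (a.b.X)\{a} + b.a.(0 + 0) ⊢ ··b··> t1
  t1 = a.(0 + 0) ⊢ ··a··> t2
  t2 = 0 + 0 ⊢ ∅
Partition-refinement fixed point:
  B0 = {s0, t1}
  B1 = {s1, t2}
  B2 = {t0}
s0 ∈ B0, t0 ∈ B2 → different blocks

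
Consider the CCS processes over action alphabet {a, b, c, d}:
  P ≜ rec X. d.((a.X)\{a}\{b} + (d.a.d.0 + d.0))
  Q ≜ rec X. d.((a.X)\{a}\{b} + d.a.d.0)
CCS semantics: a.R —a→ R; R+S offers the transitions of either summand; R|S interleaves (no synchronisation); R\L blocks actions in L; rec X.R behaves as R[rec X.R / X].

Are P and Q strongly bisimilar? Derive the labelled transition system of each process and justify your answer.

LTS(P): 5 reachable states
  p0 = rec X. d.((a.X)\{a}\{b} + (d.a.d.0 + d.0)) ⊢ ··d··> p1
  p1 = (a.(rec X. d.((a.X)\{a}\{b} + (d.a.d.0 + d.0))))\{a}\{b} + (d.a.d.0 + d.0) ⊢ ··d··> p2, ··d··> p3
  p2 = 0 ⊢ ∅
  p3 = a.d.0 ⊢ ··a··> p4
  p4 = d.0 ⊢ ··d··> p2
LTS(Q): 5 reachable states
  q0 = rec X. d.((a.X)\{a}\{b} + d.a.d.0) ⊢ ··d··> q1
  q1 = (a.(rec X. d.((a.X)\{a}\{b} + d.a.d.0)))\{a}\{b} + d.a.d.0 ⊢ ··d··> q2
  q2 = a.d.0 ⊢ ··a··> q3
  q3 = d.0 ⊢ ··d··> q4
  q4 = 0 ⊢ ∅
Coarsest stable partition (strong bisimilarity classes):
  B0 = {p0}
  B1 = {p1}
  B2 = {p3, q2}
  B3 = {p4, q3}
  B4 = {p2, q4}
  B5 = {q0}
  B6 = {q1}
p0 ∈ B0, q0 ∈ B5 → different blocks

P ≁ Q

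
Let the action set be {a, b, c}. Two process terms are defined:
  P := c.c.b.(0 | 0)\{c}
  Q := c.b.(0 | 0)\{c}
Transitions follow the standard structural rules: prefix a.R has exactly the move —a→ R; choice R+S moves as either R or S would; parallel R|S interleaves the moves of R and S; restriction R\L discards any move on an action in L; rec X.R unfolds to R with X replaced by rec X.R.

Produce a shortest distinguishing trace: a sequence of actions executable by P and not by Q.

cc

P's transition system — 4 states:
  m0 = c.c.b.(0 | 0)\{c} | =c=> m1
  m1 = c.b.(0 | 0)\{c} | =c=> m2
  m2 = b.(0 | 0)\{c} | =b=> m3
  m3 = (0 | 0)\{c} | (no moves)
Q's transition system — 3 states:
  n0 = c.b.(0 | 0)\{c} | =c=> n1
  n1 = b.(0 | 0)\{c} | =b=> n2
  n2 = (0 | 0)\{c} | (no moves)
Trace ⟨cc⟩ through P, begin at {m0}:
  after c @ step 1: {m1}
  after c @ step 2: {m2}
  ✓ P
Trace ⟨cc⟩ through Q, begin at {n0}:
  after c @ step 1: {n1}
  after c @ step 2: ∅ (Q stuck)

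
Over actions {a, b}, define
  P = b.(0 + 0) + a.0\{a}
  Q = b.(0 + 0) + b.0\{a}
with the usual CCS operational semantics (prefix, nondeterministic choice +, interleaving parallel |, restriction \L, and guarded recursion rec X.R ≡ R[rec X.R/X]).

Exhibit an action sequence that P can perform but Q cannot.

a

LTS(P): 3 reachable states
  u0 = b.(0 + 0) + a.0\{a} ⊢ --a--▸ u1, --b--▸ u2
  u1 = 0\{a} ⊢ ∅
  u2 = 0 + 0 ⊢ ∅
LTS(Q): 3 reachable states
  v0 = b.(0 + 0) + b.0\{a} ⊢ --b--▸ v1, --b--▸ v2
  v1 = 0 + 0 ⊢ ∅
  v2 = 0\{a} ⊢ ∅
Trace ⟨a⟩ through P, begin at {u0}:
  after a @ step 1: {u1}
  P completes σ.
Trace ⟨a⟩ through Q, begin at {v0}:
  after a @ step 1: no successor for Q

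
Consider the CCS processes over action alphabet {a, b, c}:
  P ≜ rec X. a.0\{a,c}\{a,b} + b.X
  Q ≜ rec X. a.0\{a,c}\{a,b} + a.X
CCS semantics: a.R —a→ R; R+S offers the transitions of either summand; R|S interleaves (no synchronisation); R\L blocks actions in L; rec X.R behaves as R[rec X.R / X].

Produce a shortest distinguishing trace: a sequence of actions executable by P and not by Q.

LTS(P): 2 reachable states
  u0 = rec X. a.0\{a,c}\{a,b} + b.X has moves =a=> u1, =b=> u0
  u1 = 0\{a,c}\{a,b} has moves deadlocked
LTS(Q): 2 reachable states
  v0 = rec X. a.0\{a,c}\{a,b} + a.X has moves =a=> v0, =a=> v1
  v1 = 0\{a,c}\{a,b} has moves deadlocked
Trace ⟨b⟩ through P, begin at {u0}:
  [1] b ⇒ {u0}
  — P admits the full trace.
Trace ⟨b⟩ through Q, begin at {v0}:
  [1] b ⇒ no successor for Q

b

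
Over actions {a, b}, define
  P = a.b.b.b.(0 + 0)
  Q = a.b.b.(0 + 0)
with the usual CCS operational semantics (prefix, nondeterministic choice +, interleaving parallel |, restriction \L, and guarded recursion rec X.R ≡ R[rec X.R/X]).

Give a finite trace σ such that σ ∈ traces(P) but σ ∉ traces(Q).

abbb

Reachable graph of P (5 states):
  s0 = a.b.b.b.(0 + 0) has moves —a→ s1
  s1 = b.b.b.(0 + 0) has moves —b→ s2
  s2 = b.b.(0 + 0) has moves —b→ s3
  s3 = b.(0 + 0) has moves —b→ s4
  s4 = 0 + 0 has moves ·
Reachable graph of Q (4 states):
  t0 = a.b.b.(0 + 0) has moves —a→ t1
  t1 = b.b.(0 + 0) has moves —b→ t2
  t2 = b.(0 + 0) has moves —b→ t3
  t3 = 0 + 0 has moves ·
Run σ = ⟨abbb⟩ on P: start {s0}
  step 1 (a): {s1}
  step 2 (b): {s2}
  step 3 (b): {s3}
  step 4 (b): {s4}
  ✓ P
Run σ = ⟨abbb⟩ on Q: start {t0}
  step 1 (a): {t1}
  step 2 (b): {t2}
  step 3 (b): {t3}
  step 4 (b): no successor for Q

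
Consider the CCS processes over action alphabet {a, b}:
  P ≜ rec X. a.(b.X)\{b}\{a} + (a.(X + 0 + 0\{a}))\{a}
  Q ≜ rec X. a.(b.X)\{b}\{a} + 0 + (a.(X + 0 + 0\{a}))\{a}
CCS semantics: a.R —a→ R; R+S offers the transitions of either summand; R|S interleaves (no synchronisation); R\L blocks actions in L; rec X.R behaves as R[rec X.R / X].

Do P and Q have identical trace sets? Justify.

YES

LTS(P): 2 reachable states
  s0 = rec X. a.(b.X)\{b}\{a} + (a.(X + 0 + 0\{a}))\{a} | -a-> s1
  s1 = (b.(rec X. a.(b.X)\{b}\{a} + (a.(X + 0 + 0\{a}))\{a}))\{b}\{a} | (no moves)
LTS(Q): 2 reachable states
  t0 = rec X. a.(b.X)\{b}\{a} + 0 + (a.(X + 0 + 0\{a}))\{a} | -a-> t1
  t1 = (b.(rec X. a.(b.X)\{b}\{a} + 0 + (a.(X + 0 + 0\{a}))\{a}))\{b}\{a} | (no moves)
Coarsest stable partition (strong bisimilarity classes):
  B0 = {s0, t0}
  B1 = {s1, t1}
s0 ∈ B0, t0 ∈ B0 → same block
Bisimilar ⇒ trace-equivalent.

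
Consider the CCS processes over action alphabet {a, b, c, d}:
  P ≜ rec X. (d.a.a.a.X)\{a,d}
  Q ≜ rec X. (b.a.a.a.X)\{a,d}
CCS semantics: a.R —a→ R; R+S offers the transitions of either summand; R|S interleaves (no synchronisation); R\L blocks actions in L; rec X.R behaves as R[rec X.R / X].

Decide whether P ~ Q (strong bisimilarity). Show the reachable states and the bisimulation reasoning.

Reachable graph of P (1 states):
  s0 = rec X. (d.a.a.a.X)\{a,d} ⊢ ∅
Reachable graph of Q (2 states):
  t0 = rec X. (b.a.a.a.X)\{a,d} ⊢ ··b··> t1
  t1 = (a.a.a.(rec X. (b.a.a.a.X)\{a,d}))\{a,d} ⊢ ∅
Coarsest stable partition (strong bisimilarity classes):
  B0 = {s0, t1}
  B1 = {t0}
s0 ∈ B0, t0 ∈ B1 → different blocks

not bisimilar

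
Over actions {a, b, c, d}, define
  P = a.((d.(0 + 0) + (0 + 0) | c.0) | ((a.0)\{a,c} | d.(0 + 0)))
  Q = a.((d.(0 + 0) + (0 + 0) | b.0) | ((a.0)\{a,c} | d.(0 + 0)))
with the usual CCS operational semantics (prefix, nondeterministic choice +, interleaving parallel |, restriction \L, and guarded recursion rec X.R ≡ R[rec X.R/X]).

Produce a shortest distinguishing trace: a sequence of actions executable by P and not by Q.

ac

Reachable graph of P (7 states):
  m0 = a.((d.(0 + 0) + (0 + 0) | c.0) | ((a.0)\{a,c} | d.(0 + 0))) has moves --a--▸ m1
  m1 = (d.(0 + 0) + (0 + 0) | c.0) | ((a.0)\{a,c} | d.(0 + 0)) has moves --c--▸ m2, --d--▸ m3, --d--▸ m4
  m2 = (0 + 0) | 0 | ((a.0)\{a,c} | d.(0 + 0)) has moves --d--▸ m5
  m3 = (0 + 0) | ((a.0)\{a,c} | d.(0 + 0)) has moves --d--▸ m6
  m4 = (d.(0 + 0) + (0 + 0) | c.0) | ((a.0)\{a,c} | (0 + 0)) has moves --c--▸ m5, --d--▸ m6
  m5 = (0 + 0) | 0 | ((a.0)\{a,c} | (0 + 0)) has moves ·
  m6 = (0 + 0) | ((a.0)\{a,c} | (0 + 0)) has moves ·
Reachable graph of Q (7 states):
  n0 = a.((d.(0 + 0) + (0 + 0) | b.0) | ((a.0)\{a,c} | d.(0 + 0))) has moves --a--▸ n1
  n1 = (d.(0 + 0) + (0 + 0) | b.0) | ((a.0)\{a,c} | d.(0 + 0)) has moves --b--▸ n2, --d--▸ n3, --d--▸ n4
  n2 = (0 + 0) | 0 | ((a.0)\{a,c} | d.(0 + 0)) has moves --d--▸ n5
  n3 = (0 + 0) | ((a.0)\{a,c} | d.(0 + 0)) has moves --d--▸ n6
  n4 = (d.(0 + 0) + (0 + 0) | b.0) | ((a.0)\{a,c} | (0 + 0)) has moves --b--▸ n5, --d--▸ n6
  n5 = (0 + 0) | 0 | ((a.0)\{a,c} | (0 + 0)) has moves ·
  n6 = (0 + 0) | ((a.0)\{a,c} | (0 + 0)) has moves ·
Executing ac from P (initial set {m0}):
  [1] a ⇒ {m1}
  [2] c ⇒ {m2}
  — P admits the full trace.
Executing ac from Q (initial set {n0}):
  [1] a ⇒ {n1}
  [2] c ⇒ ∅ (Q stuck)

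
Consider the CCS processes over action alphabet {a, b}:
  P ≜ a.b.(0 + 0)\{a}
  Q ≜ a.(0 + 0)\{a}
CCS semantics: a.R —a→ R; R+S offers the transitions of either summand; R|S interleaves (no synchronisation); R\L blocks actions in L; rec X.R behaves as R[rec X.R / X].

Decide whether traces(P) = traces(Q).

Reachable graph of P (3 states):
  m0 = a.b.(0 + 0)\{a} has moves --a--▸ m1
  m1 = b.(0 + 0)\{a} has moves --b--▸ m2
  m2 = (0 + 0)\{a} has moves ·
Reachable graph of Q (2 states):
  n0 = a.(0 + 0)\{a} has moves --a--▸ n1
  n1 = (0 + 0)\{a} has moves ·
Run σ = ⟨ab⟩ on P: start {m0}
  [1] a ⇒ {m1}
  [2] b ⇒ {m2}
  P completes σ.
Run σ = ⟨ab⟩ on Q: start {n0}
  [1] a ⇒ {n1}
  [2] b ⇒ ∅ (Q stuck)

trace-distinct — witness ⟨ab⟩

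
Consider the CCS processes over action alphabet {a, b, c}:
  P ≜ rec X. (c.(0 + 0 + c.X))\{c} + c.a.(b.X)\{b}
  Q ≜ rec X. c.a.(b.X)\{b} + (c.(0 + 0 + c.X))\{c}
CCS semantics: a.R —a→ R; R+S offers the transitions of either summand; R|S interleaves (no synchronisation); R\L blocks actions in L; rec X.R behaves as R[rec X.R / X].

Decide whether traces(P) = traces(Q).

P's transition system — 3 states:
  m0 = rec X. (c.(0 + 0 + c.X))\{c} + c.a.(b.X)\{b} has moves --c--▸ m1
  m1 = a.(b.(rec X. (c.(0 + 0 + c.X))\{c} + c.a.(b.X)\{b}))\{b} has moves --a--▸ m2
  m2 = (b.(rec X. (c.(0 + 0 + c.X))\{c} + c.a.(b.X)\{b}))\{b} has moves ∅
Q's transition system — 3 states:
  n0 = rec X. c.a.(b.X)\{b} + (c.(0 + 0 + c.X))\{c} has moves --c--▸ n1
  n1 = a.(b.(rec X. c.a.(b.X)\{b} + (c.(0 + 0 + c.X))\{c}))\{b} has moves --a--▸ n2
  n2 = (b.(rec X. c.a.(b.X)\{b} + (c.(0 + 0 + c.X))\{c}))\{b} has moves ∅
Coarsest stable partition (strong bisimilarity classes):
  B0 = {m0, n0}
  B1 = {m1, n1}
  B2 = {m2, n2}
m0 ∈ B0, n0 ∈ B0 → same block
Bisimilar ⇒ trace-equivalent.

traces(P) = traces(Q)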